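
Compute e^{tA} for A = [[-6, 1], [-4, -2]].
e^{tA} = [[(1 - 2*t)*e^{-4*t}, t*e^{-4*t}], [-4*t*e^{-4*t}, (2*t + 1)*e^{-4*t}]]

A has Jordan form J = [[-4, 1], [0, -4]] with A = PJP^{-1}, so e^{tA} = P e^{tJ} P^{-1}.

For a Jordan block J_k(λ), e^{tJ_k(λ)} = e^{λt} · (I + tN + t^2 N^2/2! + ... + t^{k-1} N^{k-1}/(k-1)!) where N is the nilpotent superdiagonal part.

Assembling the blocks and conjugating back gives the entries of e^{tA} as shown above.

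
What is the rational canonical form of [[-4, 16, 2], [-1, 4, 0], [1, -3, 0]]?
R = [[0, 0, -2], [1, 0, 2], [0, 1, 0]]

The invariant factors of A (the non-unit diagonal entries of the Smith normal form of xI - A over ℚ[x]) are x^3 - 2x + 2, each dividing the next. The characteristic polynomial is their product, x^3 - 2x + 2.

The rational canonical form is the block-diagonal matrix of companion matrices C(f_i):
R = [[0, 0, -2], [1, 0, 2], [0, 1, 0]].

Note the characteristic polynomial does not split into linear factors over ℚ, so A has no Jordan form over ℚ; the rational canonical form exists over any field.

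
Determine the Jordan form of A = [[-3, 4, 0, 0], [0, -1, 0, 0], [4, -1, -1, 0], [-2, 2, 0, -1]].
J = [[-3, 0, 0, 0], [0, -1, 1, 0], [0, 0, -1, 0], [0, 0, 0, -1]]

The characteristic polynomial is det(xI - A) = (x + 1)^3(x + 3), so the eigenvalues are -3 (algebraic multiplicity 1), -1 (algebraic multiplicity 3).

For λ = -3: algebraic multiplicity 1 gives one 1×1 block.

For λ = -1: rank(A + I) = 2, rank((A + I)^2) = 1. The eigenspace has dimension 4 - 2 = 2, so there are 2 Jordan blocks; the rank sequence gives block sizes [2, 1].

Assembling the blocks gives the Jordan form J above.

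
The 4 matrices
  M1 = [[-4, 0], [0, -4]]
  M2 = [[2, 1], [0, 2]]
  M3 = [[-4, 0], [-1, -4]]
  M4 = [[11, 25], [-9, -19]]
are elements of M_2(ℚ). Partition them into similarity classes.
3 classes: {M1}, {M2}, {M3, M4}

Characteristic polynomials: χ_{M1} = (x + 4)^2, χ_{M2} = (x - 2)^2, χ_{M3} = (x + 4)^2, χ_{M4} = (x + 4)^2.

{M1}: invariant factors x + 4, x + 4.

{M2}: invariant factors (x - 2)^2.

{M3, M4}: invariant factors (x + 4)^2.

Matrices are similar if and only if their invariant-factor lists agree; the partition into similarity classes is {M1}, {M2}, {M3, M4}.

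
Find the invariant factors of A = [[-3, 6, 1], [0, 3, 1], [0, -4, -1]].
The Jordan structure of A has elementary divisors (x + 3), (x - 1)^2. Arranging the block sizes at each eigenvalue in decreasing order and taking row products gives the invariant factors.

Invariant factors (smallest first, each dividing the next): (x - 1)^2(x + 3).

Check: the last factor (x - 1)^2(x + 3) is the minimal polynomial, and the product (x - 1)^2(x + 3) is the characteristic polynomial.

(x - 1)^2(x + 3)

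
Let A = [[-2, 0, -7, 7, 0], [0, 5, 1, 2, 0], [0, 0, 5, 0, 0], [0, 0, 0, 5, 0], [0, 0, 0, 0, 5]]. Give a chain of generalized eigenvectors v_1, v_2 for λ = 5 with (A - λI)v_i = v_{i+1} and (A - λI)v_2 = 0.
v_1 = [[-1, 0, 1, 0, 0]]^T, v_2 = [[0, 1, 0, 0, 0]]^T

We seek v_1 ∈ ker((A - 5I)^2) \ ker(A - 5I), then set v_{i+1} = (A - 5I) v_i.

One such chain is v_1 = [[-1, 0, 1, 0, 0]]^T, v_2 = [[0, 1, 0, 0, 0]]^T. Check: (A - 5I) v_2 = [[0, 0, 0, 0, 0]]^T = 0.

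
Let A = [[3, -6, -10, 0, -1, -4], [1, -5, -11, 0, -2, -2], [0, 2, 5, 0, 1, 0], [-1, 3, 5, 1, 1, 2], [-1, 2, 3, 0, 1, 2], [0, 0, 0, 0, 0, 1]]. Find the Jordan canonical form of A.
J = [[1, 1, 0, 0, 0, 0], [0, 1, 1, 0, 0, 0], [0, 0, 1, 0, 0, 0], [0, 0, 0, 1, 1, 0], [0, 0, 0, 0, 1, 0], [0, 0, 0, 0, 0, 1]]

The characteristic polynomial is det(xI - A) = (x - 1)^6, so the eigenvalues are 1 (algebraic multiplicity 6).

For λ = 1: rank(A - I) = 3, rank((A - I)^2) = 1, rank((A - I)^3) = 0. The eigenspace has dimension 6 - 3 = 3, so there are 3 Jordan blocks; the rank sequence gives block sizes [3, 2, 1].

Assembling the blocks gives the Jordan form J above.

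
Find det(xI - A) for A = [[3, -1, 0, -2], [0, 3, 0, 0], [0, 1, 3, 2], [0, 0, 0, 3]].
xI - A = [[x - 3, 1, 0, 2], [0, x - 3, 0, 0], [0, -1, x - 3, -2], [0, 0, 0, x - 3]].

Expanding det(xI - A) along the first row:
det(xI - A) = + (x - 3)·det([[x - 3, 0, 0], [-1, x - 3, -2], [0, 0, x - 3]]) - (1)·det([[0, 0, 0], [0, x - 3, -2], [0, 0, x - 3]]) + (0)·det([[0, x - 3, 0], [0, -1, -2], [0, 0, x - 3]]) - (2)·det([[0, x - 3, 0], [0, -1, x - 3], [0, 0, 0]]).

Evaluating gives χ_A(x) = x^4 - 12x^3 + 54x^2 - 108x + 81 = (x - 3)^4.

χ_A(x) = (x - 3)^4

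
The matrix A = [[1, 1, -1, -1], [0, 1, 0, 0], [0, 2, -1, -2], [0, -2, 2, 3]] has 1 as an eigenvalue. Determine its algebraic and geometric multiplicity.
The characteristic polynomial is (x - 1)^4, so the factor x - 1 appears with exponent 4: the algebraic multiplicity is 4.

rank(A - I) = 1, so the eigenspace has dimension 4 - 1 = 3: the geometric multiplicity is 3.

Since 3 < 4, A is not diagonalizable.

algebraic multiplicity 4, geometric multiplicity 3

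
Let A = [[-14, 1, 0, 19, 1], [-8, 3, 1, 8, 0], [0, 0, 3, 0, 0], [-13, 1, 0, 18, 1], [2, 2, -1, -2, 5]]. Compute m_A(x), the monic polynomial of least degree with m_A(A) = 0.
m_A(x) = (x - 5)^2(x - 3)^2(x + 1)

The characteristic polynomial factors as (x - 5)^2(x - 3)^2(x + 1). The minimal polynomial is ∏(x - λ)^{k_λ} where k_λ is the size of the largest Jordan block at λ.

For λ = -1: rank(A + I) = 4, and the largest Jordan block has size 1 (the smallest k with rank((A + I)^k) = rank((A + I)^(k+1))).
For λ = 3: rank(A - 3I) = 4, and the largest Jordan block has size 2 (the smallest k with rank((A - 3I)^k) = rank((A - 3I)^(k+1))).
For λ = 5: rank(A - 5I) = 4, and the largest Jordan block has size 2 (the smallest k with rank((A - 5I)^k) = rank((A - 5I)^(k+1))).

So m_A(x) = (x - 5)^2(x - 3)^2(x + 1).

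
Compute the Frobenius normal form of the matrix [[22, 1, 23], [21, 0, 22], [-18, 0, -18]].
R = [[0, 0, -18], [1, 0, 3], [0, 1, 4]]

The invariant factors of A (the non-unit diagonal entries of the Smith normal form of xI - A over ℚ[x]) are (x - 3)^2(x + 2), each dividing the next. The characteristic polynomial is their product, (x - 3)^2(x + 2).

The rational canonical form is the block-diagonal matrix of companion matrices C(f_i):
R = [[0, 0, -18], [1, 0, 3], [0, 1, 4]].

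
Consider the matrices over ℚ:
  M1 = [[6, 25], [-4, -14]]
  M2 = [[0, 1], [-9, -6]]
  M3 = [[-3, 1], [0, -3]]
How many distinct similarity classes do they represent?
Characteristic polynomials: χ_{M1} = (x + 4)^2, χ_{M2} = (x + 3)^2, χ_{M3} = (x + 3)^2.

{M1}: invariant factors (x + 4)^2.

{M2, M3}: invariant factors (x + 3)^2.

Matrices are similar if and only if their invariant-factor lists agree; the partition into similarity classes is {M1}, {M2, M3}.

2 classes: {M1}, {M2, M3}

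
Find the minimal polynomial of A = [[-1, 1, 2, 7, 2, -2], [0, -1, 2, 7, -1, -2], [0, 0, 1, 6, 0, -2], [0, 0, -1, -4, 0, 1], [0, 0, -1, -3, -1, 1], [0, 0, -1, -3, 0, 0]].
m_A(x) = (x + 1)^3

The characteristic polynomial factors as (x + 1)^6. The minimal polynomial is ∏(x - λ)^{k_λ} where k_λ is the size of the largest Jordan block at λ.

For λ = -1: rank(A + I) = 3, and the largest Jordan block has size 3 (the smallest k with rank((A + I)^k) = rank((A + I)^(k+1))).

So m_A(x) = (x + 1)^3.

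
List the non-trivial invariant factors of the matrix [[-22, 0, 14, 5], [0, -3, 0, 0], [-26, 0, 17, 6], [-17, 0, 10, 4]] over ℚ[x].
The Jordan structure of A has elementary divisors (x + 3), (x + 3), (x - 1)^2. Arranging the block sizes at each eigenvalue in decreasing order and taking row products gives the invariant factors.

Invariant factors (smallest first, each dividing the next): x + 3, (x - 1)^2(x + 3).

Check: the last factor (x - 1)^2(x + 3) is the minimal polynomial, and the product (x - 1)^2(x + 3)^2 is the characteristic polynomial.

x + 3, (x - 1)^2(x + 3)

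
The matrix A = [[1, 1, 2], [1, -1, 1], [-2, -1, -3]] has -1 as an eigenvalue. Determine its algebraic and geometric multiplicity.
The characteristic polynomial is (x + 1)^3, so the factor x + 1 appears with exponent 3: the algebraic multiplicity is 3.

rank(A + I) = 2, so the eigenspace has dimension 3 - 2 = 1: the geometric multiplicity is 1.

Since 1 < 3, A is not diagonalizable.

algebraic multiplicity 3, geometric multiplicity 1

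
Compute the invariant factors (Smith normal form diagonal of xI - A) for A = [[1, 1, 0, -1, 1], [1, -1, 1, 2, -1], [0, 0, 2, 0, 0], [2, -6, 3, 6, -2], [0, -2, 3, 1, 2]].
The Jordan structure of A has elementary divisors (x - 2)^3, (x - 2)^2. Arranging the block sizes at each eigenvalue in decreasing order and taking row products gives the invariant factors.

Invariant factors (smallest first, each dividing the next): (x - 2)^2, (x - 2)^3.

Check: the last factor (x - 2)^3 is the minimal polynomial, and the product (x - 2)^5 is the characteristic polynomial.

(x - 2)^2, (x - 2)^3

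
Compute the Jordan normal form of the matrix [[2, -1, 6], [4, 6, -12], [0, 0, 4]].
J = [[4, 1, 0], [0, 4, 0], [0, 0, 4]]

The characteristic polynomial is det(xI - A) = (x - 4)^3, so the eigenvalues are 4 (algebraic multiplicity 3).

For λ = 4: rank(A - 4I) = 1, rank((A - 4I)^2) = 0. The eigenspace has dimension 3 - 1 = 2, so there are 2 Jordan blocks; the rank sequence gives block sizes [2, 1].

Assembling the blocks gives the Jordan form J above.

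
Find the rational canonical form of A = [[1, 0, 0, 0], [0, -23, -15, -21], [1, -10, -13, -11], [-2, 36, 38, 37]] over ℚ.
The invariant factors of A (the non-unit diagonal entries of the Smith normal form of xI - A over ℚ[x]) are x - 1, (x - 3)(x - 1)(x + 3), each dividing the next. The characteristic polynomial is their product, (x - 3)(x - 1)^2(x + 3).

The rational canonical form is the block-diagonal matrix of companion matrices C(f_i):
R = [[1, 0, 0, 0], [0, 0, 0, -9], [0, 1, 0, 9], [0, 0, 1, 1]].

R = [[1, 0, 0, 0], [0, 0, 0, -9], [0, 1, 0, 9], [0, 0, 1, 1]]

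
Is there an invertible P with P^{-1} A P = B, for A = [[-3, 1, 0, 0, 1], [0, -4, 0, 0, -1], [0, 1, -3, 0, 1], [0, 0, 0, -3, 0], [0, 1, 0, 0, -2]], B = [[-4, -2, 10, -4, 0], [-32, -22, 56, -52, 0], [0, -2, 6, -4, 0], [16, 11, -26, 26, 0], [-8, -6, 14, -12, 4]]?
trace(A) = -15 but trace(B) = 10. The trace is a similarity invariant, so A and B are not similar.

No.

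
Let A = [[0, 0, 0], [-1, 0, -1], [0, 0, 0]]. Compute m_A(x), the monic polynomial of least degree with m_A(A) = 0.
m_A(x) = x^2

The characteristic polynomial factors as x^3. The minimal polynomial is ∏(x - λ)^{k_λ} where k_λ is the size of the largest Jordan block at λ.

For λ = 0: rank(A) = 1, and the largest Jordan block has size 2 (the smallest k with rank(A^k) = rank(A^(k+1))).

So m_A(x) = x^2.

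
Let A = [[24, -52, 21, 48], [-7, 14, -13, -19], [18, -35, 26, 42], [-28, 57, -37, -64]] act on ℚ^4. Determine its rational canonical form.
The invariant factors of A (the non-unit diagonal entries of the Smith normal form of xI - A over ℚ[x]) are (x^2 + 6)^2, each dividing the next. The characteristic polynomial is their product, (x^2 + 6)^2.

The rational canonical form is the block-diagonal matrix of companion matrices C(f_i):
R = [[0, 0, 0, -36], [1, 0, 0, 0], [0, 1, 0, -12], [0, 0, 1, 0]].

Note the characteristic polynomial does not split into linear factors over ℚ, so A has no Jordan form over ℚ; the rational canonical form exists over any field.

R = [[0, 0, 0, -36], [1, 0, 0, 0], [0, 1, 0, -12], [0, 0, 1, 0]]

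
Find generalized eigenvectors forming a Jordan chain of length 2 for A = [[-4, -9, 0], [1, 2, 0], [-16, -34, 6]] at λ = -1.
We seek v_1 ∈ ker((A + I)^2) \ ker(A + I), then set v_{i+1} = (A + I) v_i.

One such chain is v_1 = [[1, 0, 2]]^T, v_2 = [[-3, 1, -2]]^T. Check: (A + I) v_2 = [[0, 0, 0]]^T = 0.

v_1 = [[1, 0, 2]]^T, v_2 = [[-3, 1, -2]]^T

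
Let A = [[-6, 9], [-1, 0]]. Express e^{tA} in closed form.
e^{tA} = [[(1 - 3*t)*e^{-3*t}, 9*t*e^{-3*t}], [-t*e^{-3*t}, (3*t + 1)*e^{-3*t}]]

A has Jordan form J = [[-3, 1], [0, -3]] with A = PJP^{-1}, so e^{tA} = P e^{tJ} P^{-1}.

For a Jordan block J_k(λ), e^{tJ_k(λ)} = e^{λt} · (I + tN + t^2 N^2/2! + ... + t^{k-1} N^{k-1}/(k-1)!) where N is the nilpotent superdiagonal part.

Assembling the blocks and conjugating back gives the entries of e^{tA} as shown above.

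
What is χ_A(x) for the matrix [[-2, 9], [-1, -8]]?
xI - A = [[x + 2, -9], [1, x + 8]].

Expanding det(xI - A) along the first row:
det(xI - A) = + (x + 2)·det([[x + 8]]) - (-9)·det([[1]]).

Evaluating gives χ_A(x) = x^2 + 10x + 25 = (x + 5)^2.

χ_A(x) = (x + 5)^2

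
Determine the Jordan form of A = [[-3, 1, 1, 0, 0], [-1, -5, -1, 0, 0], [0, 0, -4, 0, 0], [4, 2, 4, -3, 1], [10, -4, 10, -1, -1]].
The characteristic polynomial is det(xI - A) = (x + 2)^2(x + 4)^3, so the eigenvalues are -4 (algebraic multiplicity 3), -2 (algebraic multiplicity 2).

For λ = -4: rank(A + 4I) = 3, rank((A + 4I)^2) = 2. The eigenspace has dimension 5 - 3 = 2, so there are 2 Jordan blocks; the rank sequence gives block sizes [2, 1].

For λ = -2: rank(A + 2I) = 4, rank((A + 2I)^2) = 3. The eigenspace has dimension 5 - 4 = 1, so there is 1 Jordan block; the rank sequence gives block sizes [2].

Assembling the blocks gives the Jordan form J above.

J = [[-4, 1, 0, 0, 0], [0, -4, 0, 0, 0], [0, 0, -4, 0, 0], [0, 0, 0, -2, 1], [0, 0, 0, 0, -2]]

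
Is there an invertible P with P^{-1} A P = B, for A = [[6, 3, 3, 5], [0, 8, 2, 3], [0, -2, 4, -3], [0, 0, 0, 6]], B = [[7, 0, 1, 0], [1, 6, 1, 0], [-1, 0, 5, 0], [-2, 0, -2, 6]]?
Both have characteristic polynomial (x - 6)^4 and minimal polynomial (x - 6)^2. But rank(A - 6I) = 2 for A while rank(B - 6I) = 1 for B, so the number of Jordan blocks at λ = 6 differs. A and B are not similar.

No.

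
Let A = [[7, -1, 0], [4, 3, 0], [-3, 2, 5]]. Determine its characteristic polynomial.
χ_A(x) = (x - 5)^3

xI - A = [[x - 7, 1, 0], [-4, x - 3, 0], [3, -2, x - 5]].

Expanding det(xI - A) along the first row:
det(xI - A) = + (x - 7)·det([[x - 3, 0], [-2, x - 5]]) - (1)·det([[-4, 0], [3, x - 5]]) + (0)·det([[-4, x - 3], [3, -2]]).

Evaluating gives χ_A(x) = x^3 - 15x^2 + 75x - 125 = (x - 5)^3.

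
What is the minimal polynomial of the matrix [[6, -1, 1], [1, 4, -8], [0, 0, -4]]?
The characteristic polynomial factors as (x - 5)^2(x + 4). The minimal polynomial is ∏(x - λ)^{k_λ} where k_λ is the size of the largest Jordan block at λ.

For λ = -4: rank(A + 4I) = 2, and the largest Jordan block has size 1 (the smallest k with rank((A + 4I)^k) = rank((A + 4I)^(k+1))).
For λ = 5: rank(A - 5I) = 2, and the largest Jordan block has size 2 (the smallest k with rank((A - 5I)^k) = rank((A - 5I)^(k+1))).

So m_A(x) = (x - 5)^2(x + 4).

m_A(x) = (x - 5)^2(x + 4)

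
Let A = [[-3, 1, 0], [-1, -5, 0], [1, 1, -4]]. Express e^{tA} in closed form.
e^{tA} = [[(t + 1)*e^{-4*t}, t*e^{-4*t}, 0], [-t*e^{-4*t}, (1 - t)*e^{-4*t}, 0], [t*e^{-4*t}, t*e^{-4*t}, e^{-4*t}]]

A has Jordan form J = [[-4, 1, 0], [0, -4, 0], [0, 0, -4]] with A = PJP^{-1}, so e^{tA} = P e^{tJ} P^{-1}.

For a Jordan block J_k(λ), e^{tJ_k(λ)} = e^{λt} · (I + tN + t^2 N^2/2! + ... + t^{k-1} N^{k-1}/(k-1)!) where N is the nilpotent superdiagonal part.

Assembling the blocks and conjugating back gives the entries of e^{tA} as shown above.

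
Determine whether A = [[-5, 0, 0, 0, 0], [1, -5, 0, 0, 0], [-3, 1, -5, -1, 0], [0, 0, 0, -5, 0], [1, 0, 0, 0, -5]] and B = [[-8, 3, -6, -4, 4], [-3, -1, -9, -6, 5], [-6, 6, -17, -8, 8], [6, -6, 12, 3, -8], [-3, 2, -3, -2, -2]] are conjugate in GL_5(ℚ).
Two matrices over a field are similar if and only if they have the same invariant factors.

Both A and B have characteristic polynomial (x + 5)^5 and minimal polynomial (x + 5)^3. Computing further, both have invariant factors x + 5, x + 5, (x + 5)^3. Hence A and B are similar.

Yes.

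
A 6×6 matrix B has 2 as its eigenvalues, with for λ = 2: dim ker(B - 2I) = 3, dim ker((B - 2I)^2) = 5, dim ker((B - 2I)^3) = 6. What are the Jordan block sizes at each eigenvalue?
λ = 2: successive nullity increments [3, 2, 1] count blocks of size ≥ k; block sizes are [3, 2, 1].

Jordan blocks: (2, 3), (2, 2), (2, 1)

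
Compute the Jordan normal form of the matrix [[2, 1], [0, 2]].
J = [[2, 1], [0, 2]]

The characteristic polynomial is det(xI - A) = (x - 2)^2, so the eigenvalues are 2 (algebraic multiplicity 2).

For λ = 2: rank(A - 2I) = 1, rank((A - 2I)^2) = 0. The eigenspace has dimension 2 - 1 = 1, so there is 1 Jordan block; the rank sequence gives block sizes [2].

Assembling the blocks gives the Jordan form J above.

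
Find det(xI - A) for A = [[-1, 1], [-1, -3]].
xI - A = [[x + 1, -1], [1, x + 3]].

Expanding det(xI - A) along the first row:
det(xI - A) = + (x + 1)·det([[x + 3]]) - (-1)·det([[1]]).

Evaluating gives χ_A(x) = x^2 + 4x + 4 = (x + 2)^2.

χ_A(x) = (x + 2)^2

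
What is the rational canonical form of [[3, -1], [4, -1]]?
The invariant factors of A (the non-unit diagonal entries of the Smith normal form of xI - A over ℚ[x]) are (x - 1)^2, each dividing the next. The characteristic polynomial is their product, (x - 1)^2.

The rational canonical form is the block-diagonal matrix of companion matrices C(f_i):
R = [[0, -1], [1, 2]].

R = [[0, -1], [1, 2]]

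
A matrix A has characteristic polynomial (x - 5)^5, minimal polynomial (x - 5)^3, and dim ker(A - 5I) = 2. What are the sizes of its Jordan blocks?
λ = 5: algebraic multiplicity 5 (exponent in χ_A), largest block size 3 (exponent in m_A), 2 blocks (geometric multiplicity). These force block sizes [3, 2].

Jordan blocks: (5, 3), (5, 2)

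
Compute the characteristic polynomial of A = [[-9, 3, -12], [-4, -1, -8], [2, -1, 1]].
χ_A(x) = (x + 3)^3

xI - A = [[x + 9, -3, 12], [4, x + 1, 8], [-2, 1, x - 1]].

Expanding det(xI - A) along the first row:
det(xI - A) = + (x + 9)·det([[x + 1, 8], [1, x - 1]]) - (-3)·det([[4, 8], [-2, x - 1]]) + (12)·det([[4, x + 1], [-2, 1]]).

Evaluating gives χ_A(x) = x^3 + 9x^2 + 27x + 27 = (x + 3)^3.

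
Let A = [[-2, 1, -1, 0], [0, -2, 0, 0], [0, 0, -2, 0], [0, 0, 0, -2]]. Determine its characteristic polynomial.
χ_A(x) = (x + 2)^4

xI - A = [[x + 2, -1, 1, 0], [0, x + 2, 0, 0], [0, 0, x + 2, 0], [0, 0, 0, x + 2]].

Expanding det(xI - A) along the first row:
det(xI - A) = + (x + 2)·det([[x + 2, 0, 0], [0, x + 2, 0], [0, 0, x + 2]]) - (-1)·det([[0, 0, 0], [0, x + 2, 0], [0, 0, x + 2]]) + (1)·det([[0, x + 2, 0], [0, 0, 0], [0, 0, x + 2]]) - (0)·det([[0, x + 2, 0], [0, 0, x + 2], [0, 0, 0]]).

Evaluating gives χ_A(x) = x^4 + 8x^3 + 24x^2 + 32x + 16 = (x + 2)^4.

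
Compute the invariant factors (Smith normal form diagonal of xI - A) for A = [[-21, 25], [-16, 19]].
(x + 1)^2

The Jordan structure of A has elementary divisors (x + 1)^2. Arranging the block sizes at each eigenvalue in decreasing order and taking row products gives the invariant factors.

Invariant factors (smallest first, each dividing the next): (x + 1)^2.

Check: the last factor (x + 1)^2 is the minimal polynomial, and the product (x + 1)^2 is the characteristic polynomial.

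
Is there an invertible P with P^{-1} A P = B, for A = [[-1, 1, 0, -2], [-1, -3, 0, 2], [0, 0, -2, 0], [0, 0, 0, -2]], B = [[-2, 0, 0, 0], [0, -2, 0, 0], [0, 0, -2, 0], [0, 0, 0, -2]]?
Both have characteristic polynomial (x + 2)^4, but the minimal polynomial of A is (x + 2)^2 while the minimal polynomial of B is x + 2. The minimal polynomial is a similarity invariant, so A and B are not similar.

No.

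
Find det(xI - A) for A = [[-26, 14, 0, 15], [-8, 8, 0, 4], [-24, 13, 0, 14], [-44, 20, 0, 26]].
χ_A(x) = x^2(x - 4)^2

xI - A = [[x + 26, -14, 0, -15], [8, x - 8, 0, -4], [24, -13, x, -14], [44, -20, 0, x - 26]].

Expanding det(xI - A) along the first row:
det(xI - A) = + (x + 26)·det([[x - 8, 0, -4], [-13, x, -14], [-20, 0, x - 26]]) - (-14)·det([[8, 0, -4], [24, x, -14], [44, 0, x - 26]]) + (0)·det([[8, x - 8, -4], [24, -13, -14], [44, -20, x - 26]]) - (-15)·det([[8, x - 8, 0], [24, -13, x], [44, -20, 0]]).

Evaluating gives χ_A(x) = x^4 - 8x^3 + 16x^2 = x^2(x - 4)^2.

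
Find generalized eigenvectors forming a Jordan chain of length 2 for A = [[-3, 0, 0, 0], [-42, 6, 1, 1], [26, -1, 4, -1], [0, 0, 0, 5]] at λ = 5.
v_1 = [[0, 0, 0, -1]]^T, v_2 = [[0, -1, 1, 0]]^T

We seek v_1 ∈ ker((A - 5I)^2) \ ker(A - 5I), then set v_{i+1} = (A - 5I) v_i.

One such chain is v_1 = [[0, 0, 0, -1]]^T, v_2 = [[0, -1, 1, 0]]^T. Check: (A - 5I) v_2 = [[0, 0, 0, 0]]^T = 0.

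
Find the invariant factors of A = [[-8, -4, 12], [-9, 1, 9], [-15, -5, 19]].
The Jordan structure of A has elementary divisors (x - 4)^2, (x - 4). Arranging the block sizes at each eigenvalue in decreasing order and taking row products gives the invariant factors.

Invariant factors (smallest first, each dividing the next): x - 4, (x - 4)^2.

Check: the last factor (x - 4)^2 is the minimal polynomial, and the product (x - 4)^3 is the characteristic polynomial.

x - 4, (x - 4)^2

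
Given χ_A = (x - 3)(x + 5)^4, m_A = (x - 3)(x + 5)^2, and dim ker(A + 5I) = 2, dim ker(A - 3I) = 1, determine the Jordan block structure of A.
λ = -5: algebraic multiplicity 4 (exponent in χ_A), largest block size 2 (exponent in m_A), 2 blocks (geometric multiplicity). These force block sizes [2, 2].
λ = 3: algebraic multiplicity 1 (exponent in χ_A), largest block size 1 (exponent in m_A), 1 block (geometric multiplicity). This forces block sizes [1].

Jordan blocks: (-5, 2), (-5, 2), (3, 1)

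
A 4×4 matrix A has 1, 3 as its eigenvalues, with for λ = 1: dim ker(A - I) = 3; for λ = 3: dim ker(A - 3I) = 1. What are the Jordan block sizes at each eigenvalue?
Jordan blocks: (1, 1), (1, 1), (1, 1), (3, 1)

λ = 1: successive nullity increments [3] count blocks of size ≥ k; block sizes are [1, 1, 1].
λ = 3: successive nullity increments [1] count blocks of size ≥ k; block sizes are [1].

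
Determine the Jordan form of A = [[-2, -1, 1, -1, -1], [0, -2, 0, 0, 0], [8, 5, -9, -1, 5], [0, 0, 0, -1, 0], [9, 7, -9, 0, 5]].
The characteristic polynomial is det(xI - A) = (x + 1)^3(x + 2)(x + 4), so the eigenvalues are -4 (algebraic multiplicity 1), -2 (algebraic multiplicity 1), -1 (algebraic multiplicity 3).

For λ = -4: algebraic multiplicity 1 gives one 1×1 block.

For λ = -2: algebraic multiplicity 1 gives one 1×1 block.

For λ = -1: rank(A + I) = 3, rank((A + I)^2) = 2. The eigenspace has dimension 5 - 3 = 2, so there are 2 Jordan blocks; the rank sequence gives block sizes [2, 1].

Assembling the blocks gives the Jordan form J above.

J = [[-4, 0, 0, 0, 0], [0, -2, 0, 0, 0], [0, 0, -1, 1, 0], [0, 0, 0, -1, 0], [0, 0, 0, 0, -1]]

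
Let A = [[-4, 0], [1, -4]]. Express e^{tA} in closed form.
A has Jordan form J = [[-4, 1], [0, -4]] with A = PJP^{-1}, so e^{tA} = P e^{tJ} P^{-1}.

For a Jordan block J_k(λ), e^{tJ_k(λ)} = e^{λt} · (I + tN + t^2 N^2/2! + ... + t^{k-1} N^{k-1}/(k-1)!) where N is the nilpotent superdiagonal part.

Assembling the blocks and conjugating back gives the entries of e^{tA} as shown above.

e^{tA} = [[e^{-4*t}, 0], [t*e^{-4*t}, e^{-4*t}]]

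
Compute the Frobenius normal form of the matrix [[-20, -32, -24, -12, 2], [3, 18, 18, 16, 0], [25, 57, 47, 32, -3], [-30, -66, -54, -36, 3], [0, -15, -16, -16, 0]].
R = [[0, 0, 0, 0, -36], [1, 0, 0, 0, -18], [0, 1, 0, 0, 16], [0, 0, 1, 0, -20], [0, 0, 0, 1, 9]]

The invariant factors of A (the non-unit diagonal entries of the Smith normal form of xI - A over ℚ[x]) are (x - 6)(x - 3)(x^3 + 2x + 2), each dividing the next. The characteristic polynomial is their product, (x - 6)(x - 3)(x^3 + 2x + 2).

The rational canonical form is the block-diagonal matrix of companion matrices C(f_i):
R = [[0, 0, 0, 0, -36], [1, 0, 0, 0, -18], [0, 1, 0, 0, 16], [0, 0, 1, 0, -20], [0, 0, 0, 1, 9]].

Note the characteristic polynomial does not split into linear factors over ℚ, so A has no Jordan form over ℚ; the rational canonical form exists over any field.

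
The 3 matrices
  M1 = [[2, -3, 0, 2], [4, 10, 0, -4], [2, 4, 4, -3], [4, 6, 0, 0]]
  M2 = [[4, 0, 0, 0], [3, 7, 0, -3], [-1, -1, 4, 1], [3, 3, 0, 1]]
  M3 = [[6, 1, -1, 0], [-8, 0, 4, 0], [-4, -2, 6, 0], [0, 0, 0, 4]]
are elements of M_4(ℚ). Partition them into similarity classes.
Characteristic polynomials: χ_{M1} = (x - 4)^4, χ_{M2} = (x - 4)^4, χ_{M3} = (x - 4)^4.

{M1}: invariant factors (x - 4)^2, (x - 4)^2.

{M2, M3}: invariant factors x - 4, x - 4, (x - 4)^2.

Matrices are similar if and only if their invariant-factor lists agree; the partition into similarity classes is {M1}, {M2, M3}.

2 classes: {M1}, {M2, M3}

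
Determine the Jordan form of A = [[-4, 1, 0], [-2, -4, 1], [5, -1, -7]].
The characteristic polynomial is det(xI - A) = (x + 5)^3, so the eigenvalues are -5 (algebraic multiplicity 3).

For λ = -5: rank(A + 5I) = 2, rank((A + 5I)^2) = 1, rank((A + 5I)^3) = 0. The eigenspace has dimension 3 - 2 = 1, so there is 1 Jordan block; the rank sequence gives block sizes [3].

Assembling the blocks gives the Jordan form J above.

J = [[-5, 1, 0], [0, -5, 1], [0, 0, -5]]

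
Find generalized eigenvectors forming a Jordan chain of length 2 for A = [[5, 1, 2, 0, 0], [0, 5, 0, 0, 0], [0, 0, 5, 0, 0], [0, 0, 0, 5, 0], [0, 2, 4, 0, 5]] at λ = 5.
v_1 = [[0, 1, 0, -1, 0]]^T, v_2 = [[1, 0, 0, 0, 2]]^T

We seek v_1 ∈ ker((A - 5I)^2) \ ker(A - 5I), then set v_{i+1} = (A - 5I) v_i.

One such chain is v_1 = [[0, 1, 0, -1, 0]]^T, v_2 = [[1, 0, 0, 0, 2]]^T. Check: (A - 5I) v_2 = [[0, 0, 0, 0, 0]]^T = 0.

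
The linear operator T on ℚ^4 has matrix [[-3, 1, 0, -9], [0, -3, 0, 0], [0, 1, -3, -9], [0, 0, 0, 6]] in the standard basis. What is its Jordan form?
J = [[-3, 1, 0, 0], [0, -3, 0, 0], [0, 0, -3, 0], [0, 0, 0, 6]]

The characteristic polynomial is det(xI - A) = (x - 6)(x + 3)^3, so the eigenvalues are -3 (algebraic multiplicity 3), 6 (algebraic multiplicity 1).

For λ = -3: rank(A + 3I) = 2, rank((A + 3I)^2) = 1. The eigenspace has dimension 4 - 2 = 2, so there are 2 Jordan blocks; the rank sequence gives block sizes [2, 1].

For λ = 6: algebraic multiplicity 1 gives one 1×1 block.

Assembling the blocks gives the Jordan form J above.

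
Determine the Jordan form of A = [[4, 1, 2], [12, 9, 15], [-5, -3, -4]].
J = [[3, 1, 0], [0, 3, 1], [0, 0, 3]]

The characteristic polynomial is det(xI - A) = (x - 3)^3, so the eigenvalues are 3 (algebraic multiplicity 3).

For λ = 3: rank(A - 3I) = 2, rank((A - 3I)^2) = 1, rank((A - 3I)^3) = 0. The eigenspace has dimension 3 - 2 = 1, so there is 1 Jordan block; the rank sequence gives block sizes [3].

Assembling the blocks gives the Jordan form J above.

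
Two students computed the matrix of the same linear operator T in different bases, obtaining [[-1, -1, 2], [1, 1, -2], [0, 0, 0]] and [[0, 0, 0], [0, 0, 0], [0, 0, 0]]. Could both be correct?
Both have characteristic polynomial x^3, but the minimal polynomial of A is x^2 while the minimal polynomial of B is x. The minimal polynomial is a similarity invariant, so A and B are not similar.

No.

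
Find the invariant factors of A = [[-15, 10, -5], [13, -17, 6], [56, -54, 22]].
The Jordan structure of A has elementary divisors (x + 5)^2, x. Arranging the block sizes at each eigenvalue in decreasing order and taking row products gives the invariant factors.

Invariant factors (smallest first, each dividing the next): x(x + 5)^2.

Check: the last factor x(x + 5)^2 is the minimal polynomial, and the product x(x + 5)^2 is the characteristic polynomial.

x(x + 5)^2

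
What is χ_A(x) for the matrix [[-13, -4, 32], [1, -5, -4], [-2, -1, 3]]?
χ_A(x) = (x + 5)^3

xI - A = [[x + 13, 4, -32], [-1, x + 5, 4], [2, 1, x - 3]].

Expanding det(xI - A) along the first row:
det(xI - A) = + (x + 13)·det([[x + 5, 4], [1, x - 3]]) - (4)·det([[-1, 4], [2, x - 3]]) + (-32)·det([[-1, x + 5], [2, 1]]).

Evaluating gives χ_A(x) = x^3 + 15x^2 + 75x + 125 = (x + 5)^3.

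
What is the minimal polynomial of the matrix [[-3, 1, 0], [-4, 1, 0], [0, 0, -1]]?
The characteristic polynomial factors as (x + 1)^3. The minimal polynomial is ∏(x - λ)^{k_λ} where k_λ is the size of the largest Jordan block at λ.

For λ = -1: rank(A + I) = 1, and the largest Jordan block has size 2 (the smallest k with rank((A + I)^k) = rank((A + I)^(k+1))).

So m_A(x) = (x + 1)^2.

m_A(x) = (x + 1)^2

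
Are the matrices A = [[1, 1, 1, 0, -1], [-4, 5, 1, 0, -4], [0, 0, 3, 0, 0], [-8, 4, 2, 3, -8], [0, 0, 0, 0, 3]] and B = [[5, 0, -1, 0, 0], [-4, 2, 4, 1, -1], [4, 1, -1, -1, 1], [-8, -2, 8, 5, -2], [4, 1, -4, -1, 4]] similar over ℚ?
Yes.

Two matrices over a field are similar if and only if they have the same invariant factors.

Both A and B have characteristic polynomial (x - 3)^5 and minimal polynomial (x - 3)^3. Computing further, both have invariant factors x - 3, x - 3, (x - 3)^3. Hence A and B are similar.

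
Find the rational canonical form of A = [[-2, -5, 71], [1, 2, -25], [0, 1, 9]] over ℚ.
The invariant factors of A (the non-unit diagonal entries of the Smith normal form of xI - A over ℚ[x]) are (x - 5)(x^2 - 4x + 6), each dividing the next. The characteristic polynomial is their product, (x - 5)(x^2 - 4x + 6).

The rational canonical form is the block-diagonal matrix of companion matrices C(f_i):
R = [[0, 0, 30], [1, 0, -26], [0, 1, 9]].

Note the characteristic polynomial does not split into linear factors over ℚ, so A has no Jordan form over ℚ; the rational canonical form exists over any field.

R = [[0, 0, 30], [1, 0, -26], [0, 1, 9]]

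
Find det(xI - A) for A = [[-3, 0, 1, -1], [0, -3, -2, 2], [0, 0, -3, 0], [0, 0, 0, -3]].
xI - A = [[x + 3, 0, -1, 1], [0, x + 3, 2, -2], [0, 0, x + 3, 0], [0, 0, 0, x + 3]].

Expanding det(xI - A) along the first row:
det(xI - A) = + (x + 3)·det([[x + 3, 2, -2], [0, x + 3, 0], [0, 0, x + 3]]) - (0)·det([[0, 2, -2], [0, x + 3, 0], [0, 0, x + 3]]) + (-1)·det([[0, x + 3, -2], [0, 0, 0], [0, 0, x + 3]]) - (1)·det([[0, x + 3, 2], [0, 0, x + 3], [0, 0, 0]]).

Evaluating gives χ_A(x) = x^4 + 12x^3 + 54x^2 + 108x + 81 = (x + 3)^4.

χ_A(x) = (x + 3)^4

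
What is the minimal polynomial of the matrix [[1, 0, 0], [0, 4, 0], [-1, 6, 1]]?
The characteristic polynomial factors as (x - 4)(x - 1)^2. The minimal polynomial is ∏(x - λ)^{k_λ} where k_λ is the size of the largest Jordan block at λ.

For λ = 1: rank(A - I) = 2, and the largest Jordan block has size 2 (the smallest k with rank((A - I)^k) = rank((A - I)^(k+1))).
For λ = 4: rank(A - 4I) = 2, and the largest Jordan block has size 1 (the smallest k with rank((A - 4I)^k) = rank((A - 4I)^(k+1))).

So m_A(x) = (x - 4)(x - 1)^2.

m_A(x) = (x - 4)(x - 1)^2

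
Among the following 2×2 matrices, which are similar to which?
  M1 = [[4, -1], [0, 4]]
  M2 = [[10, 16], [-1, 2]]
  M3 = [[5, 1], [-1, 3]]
Characteristic polynomials: χ_{M1} = (x - 4)^2, χ_{M2} = (x - 6)^2, χ_{M3} = (x - 4)^2.

{M1, M3}: invariant factors (x - 4)^2.

{M2}: invariant factors (x - 6)^2.

Matrices are similar if and only if their invariant-factor lists agree; the partition into similarity classes is {M1, M3}, {M2}.

2 classes: {M1, M3}, {M2}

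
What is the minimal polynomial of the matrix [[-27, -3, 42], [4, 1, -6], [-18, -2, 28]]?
The characteristic polynomial factors as x(x - 1)^2. The minimal polynomial is ∏(x - λ)^{k_λ} where k_λ is the size of the largest Jordan block at λ.

For λ = 0: rank(A) = 2, and the largest Jordan block has size 1 (the smallest k with rank(A^k) = rank(A^(k+1))).
For λ = 1: rank(A - I) = 2, and the largest Jordan block has size 2 (the smallest k with rank((A - I)^k) = rank((A - I)^(k+1))).

So m_A(x) = x(x - 1)^2.

m_A(x) = x(x - 1)^2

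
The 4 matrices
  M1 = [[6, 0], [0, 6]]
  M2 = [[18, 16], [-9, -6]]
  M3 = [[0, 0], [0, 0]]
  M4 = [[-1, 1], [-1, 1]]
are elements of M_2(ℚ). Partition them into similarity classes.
4 classes: {M1}, {M2}, {M3}, {M4}

Characteristic polynomials: χ_{M1} = (x - 6)^2, χ_{M2} = (x - 6)^2, χ_{M3} = x^2, χ_{M4} = x^2.

{M1}: invariant factors x - 6, x - 6.

{M2}: invariant factors (x - 6)^2.

{M3}: invariant factors x, x.

{M4}: invariant factors x^2.

Matrices are similar if and only if their invariant-factor lists agree; the partition into similarity classes is {M1}, {M2}, {M3}, {M4}.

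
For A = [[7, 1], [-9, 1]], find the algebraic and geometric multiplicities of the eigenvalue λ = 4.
algebraic multiplicity 2, geometric multiplicity 1

The characteristic polynomial is (x - 4)^2, so the factor x - 4 appears with exponent 2: the algebraic multiplicity is 2.

rank(A - 4I) = 1, so the eigenspace has dimension 2 - 1 = 1: the geometric multiplicity is 1.

Since 1 < 2, A is not diagonalizable.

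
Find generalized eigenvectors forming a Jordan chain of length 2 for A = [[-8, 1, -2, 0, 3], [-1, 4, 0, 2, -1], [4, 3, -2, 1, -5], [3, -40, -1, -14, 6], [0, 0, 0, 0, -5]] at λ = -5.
v_1 = [[0, 1, 0, -4, 0]]^T, v_2 = [[1, 1, -1, -4, 0]]^T

We seek v_1 ∈ ker((A + 5I)^2) \ ker(A + 5I), then set v_{i+1} = (A + 5I) v_i.

One such chain is v_1 = [[0, 1, 0, -4, 0]]^T, v_2 = [[1, 1, -1, -4, 0]]^T. Check: (A + 5I) v_2 = [[0, 0, 0, 0, 0]]^T = 0.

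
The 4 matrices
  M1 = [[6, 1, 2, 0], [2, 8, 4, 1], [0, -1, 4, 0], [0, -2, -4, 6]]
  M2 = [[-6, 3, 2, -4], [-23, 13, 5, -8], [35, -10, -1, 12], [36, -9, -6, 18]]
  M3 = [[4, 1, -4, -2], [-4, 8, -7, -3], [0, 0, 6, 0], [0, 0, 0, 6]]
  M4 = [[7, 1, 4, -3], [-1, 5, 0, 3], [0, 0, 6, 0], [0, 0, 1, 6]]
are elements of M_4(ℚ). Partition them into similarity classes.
1 class: {M1, M2, M3, M4}

Characteristic polynomials: χ_{M1} = (x - 6)^4, χ_{M2} = (x - 6)^4, χ_{M3} = (x - 6)^4, χ_{M4} = (x - 6)^4.

{M1, M2, M3, M4}: invariant factors x - 6, (x - 6)^3.

Matrices are similar if and only if their invariant-factor lists agree; the partition into similarity classes is {M1, M2, M3, M4}.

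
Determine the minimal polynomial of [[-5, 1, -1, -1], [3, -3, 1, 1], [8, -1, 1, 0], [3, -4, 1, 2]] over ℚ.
m_A(x) = (x - 1)(x + 2)^3

The characteristic polynomial factors as (x - 1)(x + 2)^3. The minimal polynomial is ∏(x - λ)^{k_λ} where k_λ is the size of the largest Jordan block at λ.

For λ = -2: rank(A + 2I) = 3, and the largest Jordan block has size 3 (the smallest k with rank((A + 2I)^k) = rank((A + 2I)^(k+1))).
For λ = 1: rank(A - I) = 3, and the largest Jordan block has size 1 (the smallest k with rank((A - I)^k) = rank((A - I)^(k+1))).

So m_A(x) = (x - 1)(x + 2)^3.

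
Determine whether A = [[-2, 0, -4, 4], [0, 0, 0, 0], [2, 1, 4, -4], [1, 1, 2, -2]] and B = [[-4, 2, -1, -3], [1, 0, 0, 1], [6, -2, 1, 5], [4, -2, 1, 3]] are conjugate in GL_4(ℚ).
Two matrices over a field are similar if and only if they have the same invariant factors.

Both A and B have characteristic polynomial x^4 and minimal polynomial x^2. Computing further, both have invariant factors x^2, x^2. Hence A and B are similar.

Yes.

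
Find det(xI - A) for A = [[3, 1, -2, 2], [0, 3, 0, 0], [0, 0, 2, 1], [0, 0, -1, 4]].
χ_A(x) = (x - 3)^4

xI - A = [[x - 3, -1, 2, -2], [0, x - 3, 0, 0], [0, 0, x - 2, -1], [0, 0, 1, x - 4]].

Expanding det(xI - A) along the first row:
det(xI - A) = + (x - 3)·det([[x - 3, 0, 0], [0, x - 2, -1], [0, 1, x - 4]]) - (-1)·det([[0, 0, 0], [0, x - 2, -1], [0, 1, x - 4]]) + (2)·det([[0, x - 3, 0], [0, 0, -1], [0, 0, x - 4]]) - (-2)·det([[0, x - 3, 0], [0, 0, x - 2], [0, 0, 1]]).

Evaluating gives χ_A(x) = x^4 - 12x^3 + 54x^2 - 108x + 81 = (x - 3)^4.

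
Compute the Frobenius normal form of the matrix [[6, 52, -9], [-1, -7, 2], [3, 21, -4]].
R = [[0, 0, 20], [1, 0, 1], [0, 1, -5]]

The invariant factors of A (the non-unit diagonal entries of the Smith normal form of xI - A over ℚ[x]) are (x + 4)(x^2 + x - 5), each dividing the next. The characteristic polynomial is their product, (x + 4)(x^2 + x - 5).

The rational canonical form is the block-diagonal matrix of companion matrices C(f_i):
R = [[0, 0, 20], [1, 0, 1], [0, 1, -5]].

Note the characteristic polynomial does not split into linear factors over ℚ, so A has no Jordan form over ℚ; the rational canonical form exists over any field.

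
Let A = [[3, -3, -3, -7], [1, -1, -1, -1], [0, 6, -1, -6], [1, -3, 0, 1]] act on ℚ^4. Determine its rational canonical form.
R = [[0, -4, 0, 0], [1, 1, 0, 0], [0, 0, 0, -4], [0, 0, 1, 1]]

The invariant factors of A (the non-unit diagonal entries of the Smith normal form of xI - A over ℚ[x]) are x^2 - x + 4, x^2 - x + 4, each dividing the next. The characteristic polynomial is their product, (x^2 - x + 4)^2.

The rational canonical form is the block-diagonal matrix of companion matrices C(f_i):
R = [[0, -4, 0, 0], [1, 1, 0, 0], [0, 0, 0, -4], [0, 0, 1, 1]].

Note the characteristic polynomial does not split into linear factors over ℚ, so A has no Jordan form over ℚ; the rational canonical form exists over any field.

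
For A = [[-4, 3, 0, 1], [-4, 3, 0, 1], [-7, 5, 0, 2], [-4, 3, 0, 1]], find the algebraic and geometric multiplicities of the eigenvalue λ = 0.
The characteristic polynomial is x^4, so the factor x appears with exponent 4: the algebraic multiplicity is 4.

rank(A) = 2, so the eigenspace has dimension 4 - 2 = 2: the geometric multiplicity is 2.

Since 2 < 4, A is not diagonalizable.

algebraic multiplicity 4, geometric multiplicity 2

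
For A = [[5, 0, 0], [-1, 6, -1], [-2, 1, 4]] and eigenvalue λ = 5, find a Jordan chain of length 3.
We seek v_1 ∈ ker((A - 5I)^3) \ ker((A - 5I)^2), then set v_{i+1} = (A - 5I) v_i.

One such chain is v_1 = [[1, 1, -1]]^T, v_2 = [[0, 1, 0]]^T, v_3 = [[0, 1, 1]]^T. Check: (A - 5I) v_3 = [[0, 0, 0]]^T = 0.

v_1 = [[1, 1, -1]]^T, v_2 = [[0, 1, 0]]^T, v_3 = [[0, 1, 1]]^T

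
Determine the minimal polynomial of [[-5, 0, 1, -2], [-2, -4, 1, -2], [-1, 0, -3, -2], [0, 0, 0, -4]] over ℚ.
m_A(x) = (x + 4)^3

The characteristic polynomial factors as (x + 4)^4. The minimal polynomial is ∏(x - λ)^{k_λ} where k_λ is the size of the largest Jordan block at λ.

For λ = -4: rank(A + 4I) = 2, and the largest Jordan block has size 3 (the smallest k with rank((A + 4I)^k) = rank((A + 4I)^(k+1))).

So m_A(x) = (x + 4)^3.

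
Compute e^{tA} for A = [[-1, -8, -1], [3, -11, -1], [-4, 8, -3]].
e^{tA} = [[(-2*t^2 + 4*t + 1)*e^{-5*t}, 4*t*(t - 2)*e^{-5*t}, t*(t - 1)*e^{-5*t}], [t*(3 - t)*e^{-5*t}, (2*t^2 - 6*t + 1)*e^{-5*t}, t*(t - 2)*e^{-5*t}/2], [-4*t*e^{-5*t}, 8*t*e^{-5*t}, (2*t + 1)*e^{-5*t}]]

A has Jordan form J = [[-5, 1, 0], [0, -5, 1], [0, 0, -5]] with A = PJP^{-1}, so e^{tA} = P e^{tJ} P^{-1}.

For a Jordan block J_k(λ), e^{tJ_k(λ)} = e^{λt} · (I + tN + t^2 N^2/2! + ... + t^{k-1} N^{k-1}/(k-1)!) where N is the nilpotent superdiagonal part.

Assembling the blocks and conjugating back gives the entries of e^{tA} as shown above.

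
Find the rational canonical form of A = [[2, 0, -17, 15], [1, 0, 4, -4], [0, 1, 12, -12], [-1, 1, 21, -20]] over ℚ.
R = [[0, 0, 0, -1], [1, 0, 0, -6], [0, 1, 0, -11], [0, 0, 1, -6]]

The invariant factors of A (the non-unit diagonal entries of the Smith normal form of xI - A over ℚ[x]) are (x^2 + 3x + 1)^2, each dividing the next. The characteristic polynomial is their product, (x^2 + 3x + 1)^2.

The rational canonical form is the block-diagonal matrix of companion matrices C(f_i):
R = [[0, 0, 0, -1], [1, 0, 0, -6], [0, 1, 0, -11], [0, 0, 1, -6]].

Note the characteristic polynomial does not split into linear factors over ℚ, so A has no Jordan form over ℚ; the rational canonical form exists over any field.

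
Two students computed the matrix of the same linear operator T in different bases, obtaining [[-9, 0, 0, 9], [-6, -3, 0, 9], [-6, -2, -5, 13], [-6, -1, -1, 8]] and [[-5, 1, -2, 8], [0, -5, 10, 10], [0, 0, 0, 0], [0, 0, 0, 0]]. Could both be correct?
No.

trace(A) = -9 but trace(B) = -10. The trace is a similarity invariant, so A and B are not similar.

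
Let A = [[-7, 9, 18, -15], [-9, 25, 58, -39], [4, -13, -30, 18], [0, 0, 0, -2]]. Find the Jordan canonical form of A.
The characteristic polynomial is det(xI - A) = (x + 2)(x + 4)^3, so the eigenvalues are -4 (algebraic multiplicity 3), -2 (algebraic multiplicity 1).

For λ = -4: rank(A + 4I) = 3, rank((A + 4I)^2) = 2, rank((A + 4I)^3) = 1. The eigenspace has dimension 4 - 3 = 1, so there is 1 Jordan block; the rank sequence gives block sizes [3].

For λ = -2: algebraic multiplicity 1 gives one 1×1 block.

Assembling the blocks gives the Jordan form J above.

J = [[-4, 1, 0, 0], [0, -4, 1, 0], [0, 0, -4, 0], [0, 0, 0, -2]]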